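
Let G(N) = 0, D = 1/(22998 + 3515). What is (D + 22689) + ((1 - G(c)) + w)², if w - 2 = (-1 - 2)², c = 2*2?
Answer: 605371330/26513 ≈ 22833.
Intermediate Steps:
c = 4
D = 1/26513 ≈ 3.7717e-5
w = 11 (w = 2 + (-1 - 2)² = 2 + (-3)² = 2 + 9 = 11)
(D + 22689) + ((1 - G(c)) + w)² = (1/26513 + 22689) + ((1 - 1*0) + 11)² = 601553458/26513 + ((1 + 0) + 11)² = 601553458/26513 + (1 + 11)² = 601553458/26513 + 12² = 601553458/26513 + 144 = 605371330/26513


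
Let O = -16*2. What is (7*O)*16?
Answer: -3584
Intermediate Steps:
O = -32
(7*O)*16 = (7*(-32))*16 = -224*16 = -3584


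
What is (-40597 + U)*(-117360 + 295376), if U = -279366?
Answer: -56958533408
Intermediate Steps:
(-40597 + U)*(-117360 + 295376) = (-40597 - 279366)*(-117360 + 295376) = -319963*178016 = -56958533408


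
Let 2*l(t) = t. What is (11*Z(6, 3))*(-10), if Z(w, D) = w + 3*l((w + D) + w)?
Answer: -3135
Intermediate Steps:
l(t) = t/2
Z(w, D) = 4*w + 3*D/2 (Z(w, D) = w + 3*(((w + D) + w)/2) = w + 3*(((D + w) + w)/2) = w + 3*((D + 2*w)/2) = w + 3*(w + D/2) = w + (3*w + 3*D/2) = 4*w + 3*D/2)
(11*Z(6, 3))*(-10) = (11*(4*6 + (3/2)*3))*(-10) = (11*(24 + 9/2))*(-10) = (11*(57/2))*(-10) = (627/2)*(-10) = -3135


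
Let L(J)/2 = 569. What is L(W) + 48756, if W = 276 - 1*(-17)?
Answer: 49894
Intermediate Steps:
W = 293 (W = 276 + 17 = 293)
L(J) = 1138 (L(J) = 2*569 = 1138)
L(W) + 48756 = 1138 + 48756 = 49894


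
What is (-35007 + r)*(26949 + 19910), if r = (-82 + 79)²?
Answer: -1639971282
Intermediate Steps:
r = 9 (r = (-3)² = 9)
(-35007 + r)*(26949 + 19910) = (-35007 + 9)*(26949 + 19910) = -34998*46859 = -1639971282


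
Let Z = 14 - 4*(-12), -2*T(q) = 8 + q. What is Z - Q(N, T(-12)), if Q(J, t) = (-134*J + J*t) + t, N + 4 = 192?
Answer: 24876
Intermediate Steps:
N = 188 (N = -4 + 192 = 188)
T(q) = -4 - q/2 (T(q) = -(8 + q)/2 = -4 - q/2)
Q(J, t) = t - 134*J + J*t
Z = 62 (Z = 14 + 48 = 62)
Z - Q(N, T(-12)) = 62 - ((-4 - 1/2*(-12)) - 134*188 + 188*(-4 - 1/2*(-12))) = 62 - ((-4 + 6) - 25192 + 188*(-4 + 6)) = 62 - (2 - 25192 + 188*2) = 62 - (2 - 25192 + 376) = 62 - 1*(-24814) = 62 + 24814 = 24876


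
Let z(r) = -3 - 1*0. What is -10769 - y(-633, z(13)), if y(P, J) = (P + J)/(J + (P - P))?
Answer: -10981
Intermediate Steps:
z(r) = -3 (z(r) = -3 + 0 = -3)
y(P, J) = (J + P)/J (y(P, J) = (J + P)/(J + 0) = (J + P)/J)
-10769 - y(-633, z(13)) = -10769 - (-3 - 633)/(-3) = -10769 - (-1)*(-636)/3 = -10769 - 1*212 = -10769 - 212 = -10981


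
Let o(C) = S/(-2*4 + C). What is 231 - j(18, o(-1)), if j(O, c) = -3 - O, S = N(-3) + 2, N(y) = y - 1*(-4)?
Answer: 252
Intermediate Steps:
N(y) = 4 + y (N(y) = y + 4 = 4 + y)
S = 3 (S = (4 - 3) + 2 = 1 + 2 = 3)
o(C) = 3/(-8 + C) (o(C) = 3/(-2*4 + C) = 3/(-8 + C))
231 - j(18, o(-1)) = 231 - (-3 - 1*18) = 231 - (-3 - 18) = 231 - 1*(-21) = 231 + 21 = 252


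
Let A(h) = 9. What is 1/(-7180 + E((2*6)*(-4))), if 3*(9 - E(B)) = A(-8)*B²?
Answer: -1/14083 ≈ -7.1008e-5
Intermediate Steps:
E(B) = 9 - 3*B²
1/(-7180 + E((2*6)*(-4))) = 1/(-7180 + (9 - 3*((2*6)*(-4))²)) = 1/(-7180 + (9 - 3*(12*(-4))²)) = 1/(-7180 + (9 - 3*(-48)²)) = 1/(-7180 + (9 - 3*2304)) = 1/(-7180 + (9 - 6912)) = 1/(-7180 - 6903) = 1/(-14083) = -1/14083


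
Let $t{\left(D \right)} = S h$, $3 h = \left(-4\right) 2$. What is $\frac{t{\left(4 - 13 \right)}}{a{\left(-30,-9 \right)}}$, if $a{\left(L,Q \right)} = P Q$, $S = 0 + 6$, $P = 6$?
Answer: $\frac{8}{27} \approx 0.2963$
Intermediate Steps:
$h = - \frac{8}{3}$ ($h = \frac{\left(-4\right) 2}{3} = \frac{1}{3} \left(-8\right) = - \frac{8}{3} \approx -2.6667$)
$S = 6$
$a{\left(L,Q \right)} = 6 Q$
$t{\left(D \right)} = -16$ ($t{\left(D \right)} = 6 \left(- \frac{8}{3}\right) = -16$)
$\frac{t{\left(4 - 13 \right)}}{a{\left(-30,-9 \right)}} = - \frac{16}{6 \left(-9\right)} = - \frac{16}{-54} = \left(-16\right) \left(- \frac{1}{54}\right) = \frac{8}{27}$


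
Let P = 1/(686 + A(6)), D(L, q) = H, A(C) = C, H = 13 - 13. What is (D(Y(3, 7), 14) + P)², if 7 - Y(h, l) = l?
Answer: 1/478864 ≈ 2.0883e-6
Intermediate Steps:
Y(h, l) = 7 - l
H = 0
D(L, q) = 0
P = 1/692 (P = 1/(686 + 6) = 1/692 ≈ 0.0014451)
(D(Y(3, 7), 14) + P)² = (0 + 1/692)² = (1/692)² = 1/478864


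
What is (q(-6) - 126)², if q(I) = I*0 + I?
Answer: 17424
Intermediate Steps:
q(I) = I (q(I) = 0 + I = I)
(q(-6) - 126)² = (-6 - 126)² = (-132)² = 17424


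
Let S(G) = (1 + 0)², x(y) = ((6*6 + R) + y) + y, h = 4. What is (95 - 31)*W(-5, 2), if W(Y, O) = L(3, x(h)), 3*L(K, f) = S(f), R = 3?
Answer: 64/3 ≈ 21.333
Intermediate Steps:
x(y) = 39 + 2*y (x(y) = ((6*6 + 3) + y) + y = ((36 + 3) + y) + y = (39 + y) + y = 39 + 2*y)
S(G) = 1 (S(G) = 1² = 1)
L(K, f) = ⅓ (L(K, f) = (⅓)*1 = ⅓)
W(Y, O) = ⅓
(95 - 31)*W(-5, 2) = (95 - 31)*(⅓) = 64*(⅓) = 64/3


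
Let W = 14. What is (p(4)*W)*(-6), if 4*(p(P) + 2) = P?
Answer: 84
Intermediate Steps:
p(P) = -2 + P/4
(p(4)*W)*(-6) = ((-2 + (¼)*4)*14)*(-6) = ((-2 + 1)*14)*(-6) = -1*14*(-6) = -14*(-6) = 84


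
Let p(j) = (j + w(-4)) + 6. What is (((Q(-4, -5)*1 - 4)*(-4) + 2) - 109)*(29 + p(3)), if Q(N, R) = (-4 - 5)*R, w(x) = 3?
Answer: -11111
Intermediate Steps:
Q(N, R) = -9*R
p(j) = 9 + j (p(j) = (j + 3) + 6 = (3 + j) + 6 = 9 + j)
(((Q(-4, -5)*1 - 4)*(-4) + 2) - 109)*(29 + p(3)) = (((-9*(-5)*1 - 4)*(-4) + 2) - 109)*(29 + (9 + 3)) = (((45*1 - 4)*(-4) + 2) - 109)*(29 + 12) = (((45 - 4)*(-4) + 2) - 109)*41 = ((41*(-4) + 2) - 109)*41 = ((-164 + 2) - 109)*41 = (-162 - 109)*41 = -271*41 = -11111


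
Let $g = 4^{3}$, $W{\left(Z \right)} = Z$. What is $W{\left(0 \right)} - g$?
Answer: $-64$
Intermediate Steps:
$g = 64$
$W{\left(0 \right)} - g = 0 - 64 = -64$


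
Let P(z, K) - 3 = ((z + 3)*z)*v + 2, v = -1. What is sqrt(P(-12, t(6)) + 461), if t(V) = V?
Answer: sqrt(358) ≈ 18.921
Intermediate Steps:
P(z, K) = 5 - z*(3 + z) (P(z, K) = 3 + (((z + 3)*z)*(-1) + 2) = 3 + (((3 + z)*z)*(-1) + 2) = 3 + ((z*(3 + z))*(-1) + 2) = 3 + (-z*(3 + z) + 2) = 3 + (2 - z*(3 + z)) = 5 - z*(3 + z))
sqrt(P(-12, t(6)) + 461) = sqrt((5 - 1*(-12)**2 - 3*(-12)) + 461) = sqrt((5 - 1*144 + 36) + 461) = sqrt((5 - 144 + 36) + 461) = sqrt(-103 + 461) = sqrt(358)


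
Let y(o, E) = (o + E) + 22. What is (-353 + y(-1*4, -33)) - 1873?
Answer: -2241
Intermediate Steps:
y(o, E) = 22 + E + o (y(o, E) = (E + o) + 22 = 22 + E + o)
(-353 + y(-1*4, -33)) - 1873 = (-353 + (22 - 33 - 1*4)) - 1873 = (-353 + (22 - 33 - 4)) - 1873 = (-353 - 15) - 1873 = -368 - 1873 = -2241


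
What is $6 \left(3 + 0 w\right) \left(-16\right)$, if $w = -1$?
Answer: $-288$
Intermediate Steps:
$6 \left(3 + 0 w\right) \left(-16\right) = 6 \left(3 + 0 \left(-1\right)\right) \left(-16\right) = 6 \left(3 + 0\right) \left(-16\right) = 6 \cdot 3 \left(-16\right) = 18 \left(-16\right) = -288$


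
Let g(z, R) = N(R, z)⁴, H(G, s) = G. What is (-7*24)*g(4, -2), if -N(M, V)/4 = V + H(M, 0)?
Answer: -688128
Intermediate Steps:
N(M, V) = -4*M - 4*V (N(M, V) = -4*(V + M) = -4*(M + V) = -4*M - 4*V)
g(z, R) = (-4*R - 4*z)⁴
(-7*24)*g(4, -2) = (-7*24)*(256*(-2 + 4)⁴) = -43008*2⁴ = -43008*16 = -168*4096 = -688128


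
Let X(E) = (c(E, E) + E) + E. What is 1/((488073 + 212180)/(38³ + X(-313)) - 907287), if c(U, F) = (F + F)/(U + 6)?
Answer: -16654148/15109876998805 ≈ -1.1022e-6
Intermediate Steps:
c(U, F) = 2*F/(6 + U) (c(U, F) = (2*F)/(6 + U) = 2*F/(6 + U))
X(E) = 2*E + 2*E/(6 + E) (X(E) = (2*E/(6 + E) + E) + E = (E + 2*E/(6 + E)) + E = 2*E + 2*E/(6 + E))
1/((488073 + 212180)/(38³ + X(-313)) - 907287) = 1/((488073 + 212180)/(38³ + 2*(-313)*(7 - 313)/(6 - 313)) - 907287) = 1/(700253/(54872 + 2*(-313)*(-306)/(-307)) - 907287) = 1/(700253/(54872 + 2*(-313)*(-1/307)*(-306)) - 907287) = 1/(700253/(54872 - 191556/307) - 907287) = 1/(700253/(16654148/307) - 907287) = 1/(700253*(307/16654148) - 907287) = 1/(214977671/16654148 - 907287) = 1/(-15109876998805/16654148) = -16654148/15109876998805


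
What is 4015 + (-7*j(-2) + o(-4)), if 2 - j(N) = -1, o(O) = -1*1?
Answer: 3993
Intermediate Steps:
o(O) = -1
j(N) = 3 (j(N) = 2 - 1*(-1) = 2 + 1 = 3)
4015 + (-7*j(-2) + o(-4)) = 4015 + (-7*3 - 1) = 4015 + (-21 - 1) = 4015 - 22 = 3993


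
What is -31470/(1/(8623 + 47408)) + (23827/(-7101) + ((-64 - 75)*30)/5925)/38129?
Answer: -188580655058675240093/106947841455 ≈ -1.7633e+9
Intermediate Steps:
-31470/(1/(8623 + 47408)) + (23827/(-7101) + ((-64 - 75)*30)/5925)/38129 = -31470/(1/56031) + (23827*(-1/7101) - 139*30*(1/5925))*(1/38129) = -31470/1/56031 + (-23827/7101 - 4170*1/5925)*(1/38129) = -31470*56031 + (-23827/7101 - 278/395)*(1/38129) = -1763295570 - 11385743/2804895*1/38129 = -1763295570 - 11385743/106947841455 = -188580655058675240093/106947841455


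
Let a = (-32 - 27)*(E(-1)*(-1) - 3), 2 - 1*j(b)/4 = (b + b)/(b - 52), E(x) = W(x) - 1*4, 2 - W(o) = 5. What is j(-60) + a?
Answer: -1626/7 ≈ -232.29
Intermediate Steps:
W(o) = -3 (W(o) = 2 - 1*5 = 2 - 5 = -3)
E(x) = -7 (E(x) = -3 - 1*4 = -3 - 4 = -7)
j(b) = 8 - 8*b/(-52 + b) (j(b) = 8 - 4*(b + b)/(b - 52) = 8 - 4*2*b/(-52 + b) = 8 - 8*b/(-52 + b))
a = -236 (a = (-32 - 27)*(-7*(-1) - 3) = -59*(7 - 3) = -59*4 = -236)
j(-60) + a = -416/(-52 - 60) - 236 = -416/(-112) - 236 = -416*(-1/112) - 236 = 26/7 - 236 = -1626/7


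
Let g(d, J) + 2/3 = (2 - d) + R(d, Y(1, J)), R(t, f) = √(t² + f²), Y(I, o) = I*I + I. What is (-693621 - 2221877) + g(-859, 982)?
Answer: -8743913/3 + √737885 ≈ -2.9138e+6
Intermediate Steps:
Y(I, o) = I + I² (Y(I, o) = I² + I = I + I²)
R(t, f) = √(f² + t²)
g(d, J) = 4/3 + √(4 + d²) - d (g(d, J) = -⅔ + ((2 - d) + √((1*(1 + 1))² + d²)) = -⅔ + ((2 - d) + √((1*2)² + d²)) = -⅔ + ((2 - d) + √(2² + d²)) = -⅔ + ((2 - d) + √(4 + d²)) = -⅔ + (2 + √(4 + d²) - d) = 4/3 + √(4 + d²) - d)
(-693621 - 2221877) + g(-859, 982) = (-693621 - 2221877) + (4/3 + √(4 + (-859)²) - 1*(-859)) = -2915498 + (4/3 + √(4 + 737881) + 859) = -2915498 + (4/3 + √737885 + 859) = -2915498 + (2581/3 + √737885) = -8743913/3 + √737885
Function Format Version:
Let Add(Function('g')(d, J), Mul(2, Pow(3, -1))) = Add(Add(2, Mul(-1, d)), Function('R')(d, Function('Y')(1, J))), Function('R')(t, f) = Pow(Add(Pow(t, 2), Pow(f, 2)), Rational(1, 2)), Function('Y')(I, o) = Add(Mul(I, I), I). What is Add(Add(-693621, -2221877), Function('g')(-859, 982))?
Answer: Add(Rational(-8743913, 3), Pow(737885, Rational(1, 2))) ≈ -2.9138e+6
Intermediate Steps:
Function('Y')(I, o) = Add(I, Pow(I, 2)) (Function('Y')(I, o) = Add(Pow(I, 2), I) = Add(I, Pow(I, 2)))
Function('R')(t, f) = Pow(Add(Pow(f, 2), Pow(t, 2)), Rational(1, 2))
Function('g')(d, J) = Add(Rational(4, 3), Pow(Add(4, Pow(d, 2)), Rational(1, 2)), Mul(-1, d)) (Function('g')(d, J) = Add(Rational(-2, 3), Add(Add(2, Mul(-1, d)), Pow(Add(Pow(Mul(1, Add(1, 1)), 2), Pow(d, 2)), Rational(1, 2)))) = Add(Rational(-2, 3), Add(Add(2, Mul(-1, d)), Pow(Add(Pow(Mul(1, 2), 2), Pow(d, 2)), Rational(1, 2)))) = Add(Rational(-2, 3), Add(Add(2, Mul(-1, d)), Pow(Add(Pow(2, 2), Pow(d, 2)), Rational(1, 2)))) = Add(Rational(-2, 3), Add(Add(2, Mul(-1, d)), Pow(Add(4, Pow(d, 2)), Rational(1, 2)))) = Add(Rational(-2, 3), Add(2, Pow(Add(4, Pow(d, 2)), Rational(1, 2)), Mul(-1, d))) = Add(Rational(4, 3), Pow(Add(4, Pow(d, 2)), Rational(1, 2)), Mul(-1, d)))
Add(Add(-693621, -2221877), Function('g')(-859, 982)) = Add(Add(-693621, -2221877), Add(Rational(4, 3), Pow(Add(4, Pow(-859, 2)), Rational(1, 2)), Mul(-1, -859))) = Add(-2915498, Add(Rational(4, 3), Pow(Add(4, 737881), Rational(1, 2)), 859)) = Add(-2915498, Add(Rational(4, 3), Pow(737885, Rational(1, 2)), 859)) = Add(-2915498, Add(Rational(2581, 3), Pow(737885, Rational(1, 2)))) = Add(Rational(-8743913, 3), Pow(737885, Rational(1, 2)))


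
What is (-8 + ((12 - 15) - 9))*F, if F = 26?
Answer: -520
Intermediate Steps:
(-8 + ((12 - 15) - 9))*F = (-8 + ((12 - 15) - 9))*26 = (-8 + (-3 - 9))*26 = (-8 - 12)*26 = -20*26 = -520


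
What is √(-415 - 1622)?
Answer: I*√2037 ≈ 45.133*I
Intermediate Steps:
√(-415 - 1622) = √(-2037) = I*√2037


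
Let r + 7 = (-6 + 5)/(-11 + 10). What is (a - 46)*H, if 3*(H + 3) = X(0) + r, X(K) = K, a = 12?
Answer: 170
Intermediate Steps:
r = -6 (r = -7 + (-6 + 5)/(-11 + 10) = -7 - 1/(-1) = -7 - 1*(-1) = -7 + 1 = -6)
H = -5 (H = -3 + (0 - 6)/3 = -3 + (1/3)*(-6) = -3 - 2 = -5)
(a - 46)*H = (12 - 46)*(-5) = -34*(-5) = 170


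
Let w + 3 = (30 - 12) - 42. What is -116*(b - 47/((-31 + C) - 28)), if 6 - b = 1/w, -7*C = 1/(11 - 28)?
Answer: -463739/585 ≈ -792.72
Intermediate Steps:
C = 1/119 (C = -1/(7*(11 - 28)) = -⅐/(-17) = -⅐*(-1/17) = 1/119 ≈ 0.0084034)
w = -27 (w = -3 + ((30 - 12) - 42) = -3 + (18 - 42) = -3 - 24 = -27)
b = 163/27 (b = 6 - 1/(-27) = 6 - 1*(-1/27) = 6 + 1/27 = 163/27 ≈ 6.0370)
-116*(b - 47/((-31 + C) - 28)) = -116*(163/27 - 47/((-31 + 1/119) - 28)) = -116*(163/27 - 47/(-3688/119 - 28)) = -116*(163/27 - 47/(-7020/119)) = -116*(163/27 - 47*(-119/7020)) = -116*(163/27 + 5593/7020) = -116*15991/2340 = -463739/585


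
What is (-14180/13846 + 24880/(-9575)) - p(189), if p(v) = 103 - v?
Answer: 1092122672/13257545 ≈ 82.377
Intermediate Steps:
(-14180/13846 + 24880/(-9575)) - p(189) = (-14180/13846 + 24880/(-9575)) - (103 - 1*189) = (-14180*1/13846 + 24880*(-1/9575)) - (103 - 189) = (-7090/6923 - 4976/1915) - 1*(-86) = -48026198/13257545 + 86 = 1092122672/13257545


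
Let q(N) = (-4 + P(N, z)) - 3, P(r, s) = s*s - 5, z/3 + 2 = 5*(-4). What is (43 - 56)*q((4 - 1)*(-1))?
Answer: -56472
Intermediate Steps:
z = -66 (z = -6 + 3*(5*(-4)) = -6 + 3*(-20) = -6 - 60 = -66)
P(r, s) = -5 + s**2 (P(r, s) = s**2 - 5 = -5 + s**2)
q(N) = 4344 (q(N) = (-4 + (-5 + (-66)**2)) - 3 = (-4 + (-5 + 4356)) - 3 = (-4 + 4351) - 3 = 4347 - 3 = 4344)
(43 - 56)*q((4 - 1)*(-1)) = (43 - 56)*4344 = -13*4344 = -56472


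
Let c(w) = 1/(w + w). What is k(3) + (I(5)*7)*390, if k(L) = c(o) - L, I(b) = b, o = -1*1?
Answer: 27293/2 ≈ 13647.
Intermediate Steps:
o = -1
c(w) = 1/(2*w)
k(L) = -½ - L (k(L) = (½)/(-1) - L = (½)*(-1) - L = -½ - L)
k(3) + (I(5)*7)*390 = (-½ - 1*3) + (5*7)*390 = (-½ - 3) + 35*390 = -7/2 + 13650 = 27293/2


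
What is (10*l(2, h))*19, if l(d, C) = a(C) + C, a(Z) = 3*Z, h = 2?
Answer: 1520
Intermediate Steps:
l(d, C) = 4*C (l(d, C) = 3*C + C = 4*C)
(10*l(2, h))*19 = (10*(4*2))*19 = (10*8)*19 = 80*19 = 1520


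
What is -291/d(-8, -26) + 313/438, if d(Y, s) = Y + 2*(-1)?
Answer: 32647/1095 ≈ 29.815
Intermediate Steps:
d(Y, s) = -2 + Y (d(Y, s) = Y - 2 = -2 + Y)
-291/d(-8, -26) + 313/438 = -291/(-2 - 8) + 313/438 = -291/(-10) + 313*(1/438) = -291*(-⅒) + 313/438 = 291/10 + 313/438 = 32647/1095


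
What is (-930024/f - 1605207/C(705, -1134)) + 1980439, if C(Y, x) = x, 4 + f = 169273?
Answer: 42268666080629/21327894 ≈ 1.9818e+6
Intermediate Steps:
f = 169269 (f = -4 + 169273 = 169269)
(-930024/f - 1605207/C(705, -1134)) + 1980439 = (-930024/169269 - 1605207/(-1134)) + 1980439 = (-930024*1/169269 - 1605207*(-1/1134)) + 1980439 = (-310008/56423 + 535069/378) + 1980439 = 30073015163/21327894 + 1980439 = 42268666080629/21327894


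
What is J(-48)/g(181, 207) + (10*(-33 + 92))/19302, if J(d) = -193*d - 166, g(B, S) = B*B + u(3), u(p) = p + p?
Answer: 97471063/316234317 ≈ 0.30822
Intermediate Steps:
u(p) = 2*p
g(B, S) = 6 + B² (g(B, S) = B*B + 2*3 = B² + 6 = 6 + B²)
J(d) = -166 - 193*d
J(-48)/g(181, 207) + (10*(-33 + 92))/19302 = (-166 - 193*(-48))/(6 + 181²) + (10*(-33 + 92))/19302 = (-166 + 9264)/(6 + 32761) + (10*59)*(1/19302) = 9098/32767 + 590*(1/19302) = 9098*(1/32767) + 295/9651 = 9098/32767 + 295/9651 = 97471063/316234317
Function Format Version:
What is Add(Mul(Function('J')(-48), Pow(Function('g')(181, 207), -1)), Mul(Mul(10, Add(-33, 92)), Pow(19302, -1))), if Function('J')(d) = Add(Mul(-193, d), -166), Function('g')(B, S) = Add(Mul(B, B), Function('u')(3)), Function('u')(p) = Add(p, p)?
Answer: Rational(97471063, 316234317) ≈ 0.30822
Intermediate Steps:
Function('u')(p) = Mul(2, p)
Function('g')(B, S) = Add(6, Pow(B, 2)) (Function('g')(B, S) = Add(Mul(B, B), Mul(2, 3)) = Add(Pow(B, 2), 6) = Add(6, Pow(B, 2)))
Function('J')(d) = Add(-166, Mul(-193, d))
Add(Mul(Function('J')(-48), Pow(Function('g')(181, 207), -1)), Mul(Mul(10, Add(-33, 92)), Pow(19302, -1))) = Add(Mul(Add(-166, Mul(-193, -48)), Pow(Add(6, Pow(181, 2)), -1)), Mul(Mul(10, Add(-33, 92)), Pow(19302, -1))) = Add(Mul(Add(-166, 9264), Pow(Add(6, 32761), -1)), Mul(Mul(10, 59), Rational(1, 19302))) = Add(Mul(9098, Pow(32767, -1)), Mul(590, Rational(1, 19302))) = Add(Mul(9098, Rational(1, 32767)), Rational(295, 9651)) = Add(Rational(9098, 32767), Rational(295, 9651)) = Rational(97471063, 316234317)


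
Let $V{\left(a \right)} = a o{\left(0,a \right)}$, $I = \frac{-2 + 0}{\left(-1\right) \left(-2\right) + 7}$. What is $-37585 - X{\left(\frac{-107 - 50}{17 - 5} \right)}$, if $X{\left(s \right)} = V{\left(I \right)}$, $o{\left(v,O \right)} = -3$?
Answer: $- \frac{112757}{3} \approx -37586.0$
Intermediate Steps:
$I = - \frac{2}{9}$ ($I = - \frac{2}{2 + 7} = - \frac{2}{9} \approx -0.22222$)
$V{\left(a \right)} = - 3 a$ ($V{\left(a \right)} = a \left(-3\right) = - 3 a$)
$X{\left(s \right)} = \frac{2}{3}$ ($X{\left(s \right)} = \left(-3\right) \left(- \frac{2}{9}\right) = \frac{2}{3}$)
$-37585 - X{\left(\frac{-107 - 50}{17 - 5} \right)} = -37585 - \frac{2}{3} = - \frac{112757}{3}$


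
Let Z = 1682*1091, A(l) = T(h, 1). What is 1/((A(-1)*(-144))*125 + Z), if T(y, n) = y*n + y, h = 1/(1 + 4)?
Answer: 1/1827862 ≈ 5.4709e-7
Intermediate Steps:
h = 1/5 ≈ 0.20000
T(y, n) = y + n*y (T(y, n) = n*y + y = y + n*y)
A(l) = 2/5 (A(l) = (1 + 1)/5 = (1/5)*2 = 2/5)
Z = 1835062
1/((A(-1)*(-144))*125 + Z) = 1/(((2/5)*(-144))*125 + 1835062) = 1/(-288/5*125 + 1835062) = 1/(-7200 + 1835062) = 1/1827862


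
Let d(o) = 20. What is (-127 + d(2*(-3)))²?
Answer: 11449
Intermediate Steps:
(-127 + d(2*(-3)))² = (-127 + 20)² = (-107)² = 11449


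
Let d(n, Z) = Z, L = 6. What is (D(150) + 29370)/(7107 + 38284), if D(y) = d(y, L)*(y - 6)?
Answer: 30234/45391 ≈ 0.66608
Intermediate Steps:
D(y) = -36 + 6*y (D(y) = 6*(y - 6) = 6*(-6 + y) = -36 + 6*y)
(D(150) + 29370)/(7107 + 38284) = ((-36 + 6*150) + 29370)/(7107 + 38284) = ((-36 + 900) + 29370)/45391 = (864 + 29370)*(1/45391) = 30234*(1/45391) = 30234/45391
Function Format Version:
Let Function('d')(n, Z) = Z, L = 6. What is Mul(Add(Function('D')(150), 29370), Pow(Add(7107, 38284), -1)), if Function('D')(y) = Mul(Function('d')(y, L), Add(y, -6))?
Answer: Rational(30234, 45391) ≈ 0.66608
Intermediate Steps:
Function('D')(y) = Add(-36, Mul(6, y)) (Function('D')(y) = Mul(6, Add(y, -6)) = Mul(6, Add(-6, y)) = Add(-36, Mul(6, y)))
Mul(Add(Function('D')(150), 29370), Pow(Add(7107, 38284), -1)) = Mul(Add(Add(-36, Mul(6, 150)), 29370), Pow(Add(7107, 38284), -1)) = Mul(Add(Add(-36, 900), 29370), Pow(45391, -1)) = Mul(Add(864, 29370), Rational(1, 45391)) = Mul(30234, Rational(1, 45391)) = Rational(30234, 45391)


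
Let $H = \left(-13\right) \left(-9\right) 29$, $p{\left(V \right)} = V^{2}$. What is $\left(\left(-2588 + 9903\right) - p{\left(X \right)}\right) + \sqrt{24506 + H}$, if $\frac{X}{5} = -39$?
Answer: $-30710 + \sqrt{27899} \approx -30543.0$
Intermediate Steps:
$X = -195$ ($X = 5 \left(-39\right) = -195$)
$H = 3393$ ($H = 117 \cdot 29 = 3393$)
$\left(\left(-2588 + 9903\right) - p{\left(X \right)}\right) + \sqrt{24506 + H} = \left(\left(-2588 + 9903\right) - \left(-195\right)^{2}\right) + \sqrt{24506 + 3393} = \left(7315 - 38025\right) + \sqrt{27899} = -30710 + \sqrt{27899}$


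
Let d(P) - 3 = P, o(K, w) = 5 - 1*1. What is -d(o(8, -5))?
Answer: -7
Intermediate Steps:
o(K, w) = 4 (o(K, w) = 5 - 1 = 4)
d(P) = 3 + P
-d(o(8, -5)) = -(3 + 4) = -1*7 = -7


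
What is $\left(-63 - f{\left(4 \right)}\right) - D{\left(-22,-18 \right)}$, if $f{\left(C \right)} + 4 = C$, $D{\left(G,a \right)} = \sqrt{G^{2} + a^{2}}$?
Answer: $-63 - 2 \sqrt{202} \approx -91.425$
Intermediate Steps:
$f{\left(C \right)} = -4 + C$
$\left(-63 - f{\left(4 \right)}\right) - D{\left(-22,-18 \right)} = \left(-63 - \left(-4 + 4\right)\right) - \sqrt{\left(-22\right)^{2} + \left(-18\right)^{2}} = \left(-63 - 0\right) - \sqrt{484 + 324} = \left(-63 + 0\right) - \sqrt{808} = -63 - 2 \sqrt{202}$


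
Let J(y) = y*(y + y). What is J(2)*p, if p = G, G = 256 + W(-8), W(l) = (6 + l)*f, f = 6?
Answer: 1952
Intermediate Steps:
W(l) = 36 + 6*l (W(l) = (6 + l)*6 = 36 + 6*l)
J(y) = 2*y² (J(y) = y*(2*y) = 2*y²)
G = 244 (G = 256 + (36 + 6*(-8)) = 256 + (36 - 48) = 256 - 12 = 244)
p = 244
J(2)*p = (2*2²)*244 = (2*4)*244 = 8*244 = 1952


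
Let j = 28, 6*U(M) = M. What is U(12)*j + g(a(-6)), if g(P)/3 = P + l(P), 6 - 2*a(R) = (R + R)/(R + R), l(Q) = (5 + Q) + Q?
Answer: 187/2 ≈ 93.500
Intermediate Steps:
U(M) = M/6
l(Q) = 5 + 2*Q
a(R) = 5/2 (a(R) = 3 - (R + R)/(2*(R + R)) = 3 - 2*R/(2*(2*R)) = 3 - 2*R*1/(2*R)/2 = 3 - ½*1 = 3 - ½ = 5/2)
g(P) = 15 + 9*P (g(P) = 3*(P + (5 + 2*P)) = 3*(5 + 3*P) = 15 + 9*P)
U(12)*j + g(a(-6)) = ((⅙)*12)*28 + (15 + 9*(5/2)) = 2*28 + (15 + 45/2) = 56 + 75/2 = 187/2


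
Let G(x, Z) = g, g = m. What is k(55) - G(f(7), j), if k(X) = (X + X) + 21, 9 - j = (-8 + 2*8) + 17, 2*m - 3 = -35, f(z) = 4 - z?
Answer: 147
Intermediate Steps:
m = -16 (m = 3/2 + (1/2)*(-35) = 3/2 - 35/2 = -16)
g = -16
j = -16 (j = 9 - ((-8 + 2*8) + 17) = 9 - ((-8 + 16) + 17) = 9 - (8 + 17) = 9 - 1*25 = 9 - 25 = -16)
G(x, Z) = -16
k(X) = 21 + 2*X (k(X) = 2*X + 21 = 21 + 2*X)
k(55) - G(f(7), j) = (21 + 2*55) - 1*(-16) = (21 + 110) + 16 = 131 + 16 = 147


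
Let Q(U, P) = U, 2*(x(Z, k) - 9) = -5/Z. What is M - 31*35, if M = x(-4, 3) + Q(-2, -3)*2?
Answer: -8635/8 ≈ -1079.4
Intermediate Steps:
x(Z, k) = 9 - 5/(2*Z) (x(Z, k) = 9 + (-5/Z)/2 = 9 - 5/(2*Z))
M = 45/8 (M = (9 - 5/2/(-4)) - 2*2 = (9 - 5/2*(-1/4)) - 4 = (9 + 5/8) - 4 = 77/8 - 4 = 45/8 ≈ 5.6250)
M - 31*35 = 45/8 - 31*35 = 45/8 - 1085 = -8635/8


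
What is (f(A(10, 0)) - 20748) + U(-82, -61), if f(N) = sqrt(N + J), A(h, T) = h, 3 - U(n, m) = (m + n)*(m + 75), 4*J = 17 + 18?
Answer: -18743 + 5*sqrt(3)/2 ≈ -18739.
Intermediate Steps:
J = 35/4 (J = (17 + 18)/4 = (1/4)*35 = 35/4 ≈ 8.7500)
U(n, m) = 3 - (75 + m)*(m + n) (U(n, m) = 3 - (m + n)*(m + 75) = 3 - (m + n)*(75 + m) = 3 - (75 + m)*(m + n))
f(N) = sqrt(35/4 + N) (f(N) = sqrt(N + 35/4) = sqrt(35/4 + N))
(f(A(10, 0)) - 20748) + U(-82, -61) = (sqrt(35 + 4*10)/2 - 20748) + (3 - 1*(-61)**2 - 75*(-61) - 75*(-82) - 1*(-61)*(-82)) = (sqrt(35 + 40)/2 - 20748) + (3 - 1*3721 + 4575 + 6150 - 5002) = (sqrt(75)/2 - 20748) + (3 - 3721 + 4575 + 6150 - 5002) = ((5*sqrt(3))/2 - 20748) + 2005 = (5*sqrt(3)/2 - 20748) + 2005 = (-20748 + 5*sqrt(3)/2) + 2005 = -18743 + 5*sqrt(3)/2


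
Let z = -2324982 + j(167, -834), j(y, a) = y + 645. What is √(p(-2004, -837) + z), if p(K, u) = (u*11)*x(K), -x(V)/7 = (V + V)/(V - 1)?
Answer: I*√8825306762290/2005 ≈ 1481.7*I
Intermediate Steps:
j(y, a) = 645 + y
x(V) = -14*V/(-1 + V) (x(V) = -7*(V + V)/(V - 1) = -7*2*V/(-1 + V) = -14*V/(-1 + V))
z = -2324170 (z = -2324982 + (645 + 167) = -2324982 + 812 = -2324170)
p(K, u) = -154*K*u/(-1 + K) (p(K, u) = (u*11)*(-14*K/(-1 + K)) = (11*u)*(-14*K/(-1 + K)) = -154*K*u/(-1 + K))
√(p(-2004, -837) + z) = √(-154*(-2004)*(-837)/(-1 - 2004) - 2324170) = √(-154*(-2004)*(-837)/(-2005) - 2324170) = √(-154*(-2004)*(-837)*(-1/2005) - 2324170) = √(258311592/2005 - 2324170) = √(-4401649258/2005) = I*√8825306762290/2005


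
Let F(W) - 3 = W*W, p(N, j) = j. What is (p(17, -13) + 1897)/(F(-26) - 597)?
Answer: 942/41 ≈ 22.976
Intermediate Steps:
F(W) = 3 + W² (F(W) = 3 + W*W = 3 + W²)
(p(17, -13) + 1897)/(F(-26) - 597) = (-13 + 1897)/((3 + (-26)²) - 597) = 1884/((3 + 676) - 597) = 1884/(679 - 597) = 1884/82 = 1884*(1/82) = 942/41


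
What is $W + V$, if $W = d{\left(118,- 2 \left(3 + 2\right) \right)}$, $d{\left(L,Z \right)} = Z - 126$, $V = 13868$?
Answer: $13732$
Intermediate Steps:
$d{\left(L,Z \right)} = -126 + Z$
$W = -136$ ($W = -126 - 2 \left(3 + 2\right) = -126 - 10 = -136$)
$W + V = -136 + 13868 = 13732$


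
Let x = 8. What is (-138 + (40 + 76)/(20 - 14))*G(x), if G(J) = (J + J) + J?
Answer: -2848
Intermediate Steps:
G(J) = 3*J (G(J) = 2*J + J = 3*J)
(-138 + (40 + 76)/(20 - 14))*G(x) = (-138 + (40 + 76)/(20 - 14))*(3*8) = (-138 + 116/6)*24 = (-138 + 116*(⅙))*24 = (-138 + 58/3)*24 = -356/3*24 = -2848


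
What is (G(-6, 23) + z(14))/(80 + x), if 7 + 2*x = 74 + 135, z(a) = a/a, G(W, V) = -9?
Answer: -8/181 ≈ -0.044199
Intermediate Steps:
z(a) = 1
x = 101 (x = -7/2 + (74 + 135)/2 = -7/2 + (½)*209 = -7/2 + 209/2 = 101)
(G(-6, 23) + z(14))/(80 + x) = (-9 + 1)/(80 + 101) = -8/181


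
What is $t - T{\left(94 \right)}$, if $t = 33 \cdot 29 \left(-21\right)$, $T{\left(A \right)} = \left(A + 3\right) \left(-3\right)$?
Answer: $-19806$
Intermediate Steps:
$T{\left(A \right)} = -9 - 3 A$ ($T{\left(A \right)} = \left(3 + A\right) \left(-3\right) = -9 - 3 A$)
$t = -20097$ ($t = 957 \left(-21\right) = -20097$)
$t - T{\left(94 \right)} = -20097 - \left(-9 - 282\right) = -20097 - -291 = -20097 + 291 = -19806$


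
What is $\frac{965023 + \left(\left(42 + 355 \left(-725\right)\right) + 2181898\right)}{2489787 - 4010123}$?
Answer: $- \frac{722397}{380084} \approx -1.9006$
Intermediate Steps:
$\frac{965023 + \left(\left(42 + 355 \left(-725\right)\right) + 2181898\right)}{2489787 - 4010123} = \frac{965023 + \left(\left(42 - 257375\right) + 2181898\right)}{2489787 - 4010123} = \frac{965023 + \left(-257333 + 2181898\right)}{-1520336} = \left(965023 + 1924565\right) \left(- \frac{1}{1520336}\right) = 2889588 \left(- \frac{1}{1520336}\right) = - \frac{722397}{380084}$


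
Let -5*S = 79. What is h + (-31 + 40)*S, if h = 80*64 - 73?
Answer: 24524/5 ≈ 4904.8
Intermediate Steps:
S = -79/5 (S = -⅕*79 = -79/5 ≈ -15.800)
h = 5047 (h = 5120 - 73 = 5047)
h + (-31 + 40)*S = 5047 + (-31 + 40)*(-79/5) = 5047 + 9*(-79/5) = 5047 - 711/5 = 24524/5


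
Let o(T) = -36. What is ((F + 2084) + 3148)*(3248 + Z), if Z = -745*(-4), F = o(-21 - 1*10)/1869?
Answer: 20300315472/623 ≈ 3.2585e+7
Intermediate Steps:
F = -12/623 (F = -36/1869 = -36*1/1869 = -12/623 ≈ -0.019262)
Z = 2980
((F + 2084) + 3148)*(3248 + Z) = ((-12/623 + 2084) + 3148)*(3248 + 2980) = (1298320/623 + 3148)*6228 = (3259524/623)*6228 = 20300315472/623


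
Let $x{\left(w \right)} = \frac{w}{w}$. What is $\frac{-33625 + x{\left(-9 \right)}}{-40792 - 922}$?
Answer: $\frac{16812}{20857} \approx 0.80606$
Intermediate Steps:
$x{\left(w \right)} = 1$
$\frac{-33625 + x{\left(-9 \right)}}{-40792 - 922} = \frac{-33625 + 1}{-40792 - 922} = - \frac{33624}{-41714} = \left(-33624\right) \left(- \frac{1}{41714}\right) = \frac{16812}{20857}$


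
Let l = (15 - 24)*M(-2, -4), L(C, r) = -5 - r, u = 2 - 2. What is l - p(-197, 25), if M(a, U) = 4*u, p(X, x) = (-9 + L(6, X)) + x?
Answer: -208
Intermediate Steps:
u = 0
p(X, x) = -14 + x - X (p(X, x) = (-9 + (-5 - X)) + x = (-14 - X) + x = -14 + x - X)
M(a, U) = 0 (M(a, U) = 4*0 = 0)
l = 0 (l = (15 - 24)*0 = -9*0 = 0)
l - p(-197, 25) = 0 - (-14 + 25 - 1*(-197)) = 0 - (-14 + 25 + 197) = 0 - 1*208 = 0 - 208 = -208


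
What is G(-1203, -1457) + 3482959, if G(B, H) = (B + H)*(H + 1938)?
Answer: 2203499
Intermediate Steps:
G(B, H) = (1938 + H)*(B + H) (G(B, H) = (B + H)*(1938 + H) = (1938 + H)*(B + H))
G(-1203, -1457) + 3482959 = ((-1457)**2 + 1938*(-1203) + 1938*(-1457) - 1203*(-1457)) + 3482959 = (2122849 - 2331414 - 2823666 + 1752771) + 3482959 = -1279460 + 3482959 = 2203499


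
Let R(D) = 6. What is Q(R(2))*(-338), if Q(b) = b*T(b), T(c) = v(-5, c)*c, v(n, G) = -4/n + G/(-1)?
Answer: 316368/5 ≈ 63274.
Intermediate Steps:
v(n, G) = -G - 4/n (v(n, G) = -4/n + G*(-1) = -4/n - G = -G - 4/n)
T(c) = c*(4/5 - c) (T(c) = (-c - 4/(-5))*c = (-c - 4*(-1/5))*c = (-c + 4/5)*c = (4/5 - c)*c = c*(4/5 - c))
Q(b) = b**2*(4 - 5*b)/5 (Q(b) = b*(b*(4 - 5*b)/5) = b**2*(4 - 5*b)/5)
Q(R(2))*(-338) = (6**2*(4/5 - 1*6))*(-338) = (36*(4/5 - 6))*(-338) = (36*(-26/5))*(-338) = -936/5*(-338) = 316368/5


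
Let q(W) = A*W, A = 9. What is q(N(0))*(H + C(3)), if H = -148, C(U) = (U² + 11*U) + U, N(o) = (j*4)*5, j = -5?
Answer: 92700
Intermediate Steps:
N(o) = -100 (N(o) = -5*4*5 = -20*5 = -100)
C(U) = U² + 12*U
q(W) = 9*W
q(N(0))*(H + C(3)) = (9*(-100))*(-148 + 3*(12 + 3)) = -900*(-148 + 3*15) = -900*(-148 + 45) = -900*(-103) = 92700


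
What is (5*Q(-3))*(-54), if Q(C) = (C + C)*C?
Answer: -4860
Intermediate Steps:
Q(C) = 2*C² (Q(C) = (2*C)*C = 2*C²)
(5*Q(-3))*(-54) = (5*(2*(-3)²))*(-54) = (5*(2*9))*(-54) = (5*18)*(-54) = 90*(-54) = -4860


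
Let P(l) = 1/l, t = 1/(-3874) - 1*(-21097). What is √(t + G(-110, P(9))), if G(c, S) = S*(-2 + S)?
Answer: √25646058510046/34866 ≈ 145.25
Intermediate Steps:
t = 81729777/3874 (t = -1/3874 + 21097 = 81729777/3874 ≈ 21097.)
√(t + G(-110, P(9))) = √(81729777/3874 + (-2 + 1/9)/9) = √(81729777/3874 + (-2 + ⅑)/9) = √(81729777/3874 + (⅑)*(-17/9)) = √(81729777/3874 - 17/81) = √(6620046079/313794) = √25646058510046/34866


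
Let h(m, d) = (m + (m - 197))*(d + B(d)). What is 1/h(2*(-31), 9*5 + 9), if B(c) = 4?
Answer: -1/18618 ≈ -5.3711e-5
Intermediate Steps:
h(m, d) = (-197 + 2*m)*(4 + d) (h(m, d) = (m + (m - 197))*(d + 4) = (m + (-197 + m))*(4 + d) = (-197 + 2*m)*(4 + d))
1/h(2*(-31), 9*5 + 9) = 1/(-788 - 197*(9*5 + 9) + 8*(2*(-31)) + 2*(9*5 + 9)*(2*(-31))) = 1/(-788 - 197*(45 + 9) + 8*(-62) + 2*(45 + 9)*(-62)) = 1/(-788 - 197*54 - 496 + 2*54*(-62)) = 1/(-788 - 10638 - 496 - 6696) = 1/(-18618) = -1/18618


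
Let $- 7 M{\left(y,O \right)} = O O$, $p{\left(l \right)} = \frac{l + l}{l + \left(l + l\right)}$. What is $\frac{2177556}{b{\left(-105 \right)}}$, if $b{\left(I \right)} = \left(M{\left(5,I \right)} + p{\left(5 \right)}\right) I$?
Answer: $\frac{2177556}{165305} \approx 13.173$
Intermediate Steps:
$p{\left(l \right)} = \frac{2}{3}$ ($p{\left(l \right)} = \frac{2 l}{l + 2 l} = \frac{2 l}{3 l} = 2 l \frac{1}{3 l} = \frac{2}{3}$)
$M{\left(y,O \right)} = - \frac{O^{2}}{7}$ ($M{\left(y,O \right)} = - \frac{O O}{7} = - \frac{O^{2}}{7}$)
$b{\left(I \right)} = I \left(\frac{2}{3} - \frac{I^{2}}{7}\right)$ ($b{\left(I \right)} = \left(- \frac{I^{2}}{7} + \frac{2}{3}\right) I = \left(\frac{2}{3} - \frac{I^{2}}{7}\right) I = I \left(\frac{2}{3} - \frac{I^{2}}{7}\right)$)
$\frac{2177556}{b{\left(-105 \right)}} = \frac{2177556}{\frac{1}{21} \left(-105\right) \left(14 - 3 \left(-105\right)^{2}\right)} = \frac{2177556}{\frac{1}{21} \left(-105\right) \left(14 - 33075\right)} = \frac{2177556}{\frac{1}{21} \left(-105\right) \left(-33061\right)} = \frac{2177556}{165305}$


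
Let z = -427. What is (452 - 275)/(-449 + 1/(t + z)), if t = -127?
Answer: -98058/248747 ≈ -0.39421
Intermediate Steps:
(452 - 275)/(-449 + 1/(t + z)) = (452 - 275)/(-449 + 1/(-127 - 427)) = 177/(-449 + 1/(-554)) = 177/(-449 - 1/554) = 177/(-248747/554) = 177*(-554/248747) = -98058/248747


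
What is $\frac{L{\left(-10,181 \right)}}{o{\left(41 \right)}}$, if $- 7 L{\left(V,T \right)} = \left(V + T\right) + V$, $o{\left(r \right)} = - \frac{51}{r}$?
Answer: $\frac{943}{51} \approx 18.49$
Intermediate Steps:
$L{\left(V,T \right)} = - \frac{2 V}{7} - \frac{T}{7}$ ($L{\left(V,T \right)} = - \frac{\left(V + T\right) + V}{7} = - \frac{\left(T + V\right) + V}{7} = - \frac{T + 2 V}{7} = - \frac{2 V}{7} - \frac{T}{7}$)
$\frac{L{\left(-10,181 \right)}}{o{\left(41 \right)}} = \frac{\left(- \frac{2}{7}\right) \left(-10\right) - \frac{181}{7}}{\left(-51\right) \frac{1}{41}} = \frac{\frac{20}{7} - \frac{181}{7}}{\left(-51\right) \frac{1}{41}} = - \frac{23}{- \frac{51}{41}} = \left(-23\right) \left(- \frac{41}{51}\right) = \frac{943}{51}$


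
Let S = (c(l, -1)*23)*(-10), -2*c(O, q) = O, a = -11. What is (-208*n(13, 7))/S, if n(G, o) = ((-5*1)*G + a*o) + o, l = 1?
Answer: 5616/23 ≈ 244.17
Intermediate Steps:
c(O, q) = -O/2
n(G, o) = -10*o - 5*G (n(G, o) = ((-5*1)*G - 11*o) + o = (-5*G - 11*o) + o = (-11*o - 5*G) + o = -10*o - 5*G)
S = 115 (S = (-1/2*1*23)*(-10) = -1/2*23*(-10) = -23/2*(-10) = 115)
(-208*n(13, 7))/S = -208*(-10*7 - 5*13)/115 = -208*(-70 - 65)*(1/115) = -208*(-135)*(1/115) = 28080*(1/115) = 5616/23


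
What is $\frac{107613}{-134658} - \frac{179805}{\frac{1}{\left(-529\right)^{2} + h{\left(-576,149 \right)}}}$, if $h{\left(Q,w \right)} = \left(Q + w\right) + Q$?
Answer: $- \frac{750141813131537}{14962} \approx -5.0136 \cdot 10^{10}$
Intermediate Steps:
$h{\left(Q,w \right)} = w + 2 Q$
$\frac{107613}{-134658} - \frac{179805}{\frac{1}{\left(-529\right)^{2} + h{\left(-576,149 \right)}}} = \frac{107613}{-134658} - \frac{179805}{\frac{1}{\left(-529\right)^{2} + \left(149 + 2 \left(-576\right)\right)}} = 107613 \left(- \frac{1}{134658}\right) - \frac{179805}{\frac{1}{279841 + \left(149 - 1152\right)}} = - \frac{11957}{14962} - \frac{179805}{\frac{1}{279841 - 1003}} = - \frac{11957}{14962} - \frac{179805}{\frac{1}{278838}} = - \frac{11957}{14962} - 179805 \frac{1}{\frac{1}{278838}} = - \frac{11957}{14962} - 50136466590 = - \frac{750141813131537}{14962}$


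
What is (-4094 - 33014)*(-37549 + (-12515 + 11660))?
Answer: 1425095632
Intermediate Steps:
(-4094 - 33014)*(-37549 + (-12515 + 11660)) = -37108*(-37549 - 855) = -37108*(-38404) = 1425095632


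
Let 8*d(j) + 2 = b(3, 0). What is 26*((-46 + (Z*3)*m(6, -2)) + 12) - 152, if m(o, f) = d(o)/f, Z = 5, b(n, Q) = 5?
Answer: -8873/8 ≈ -1109.1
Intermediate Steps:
d(j) = 3/8 (d(j) = -¼ + (⅛)*5 = -¼ + 5/8 = 3/8)
m(o, f) = 3/(8*f)
26*((-46 + (Z*3)*m(6, -2)) + 12) - 152 = 26*((-46 + (5*3)*((3/8)/(-2))) + 12) - 152 = 26*((-46 + 15*((3/8)*(-½))) + 12) - 152 = 26*((-46 + 15*(-3/16)) + 12) - 152 = 26*((-46 - 45/16) + 12) - 152 = 26*(-781/16 + 12) - 152 = 26*(-589/16) - 152 = -7657/8 - 152 = -8873/8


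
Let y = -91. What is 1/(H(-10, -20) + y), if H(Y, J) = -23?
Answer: -1/114 ≈ -0.0087719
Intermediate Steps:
1/(H(-10, -20) + y) = 1/(-23 - 91) = 1/(-114) = -1/114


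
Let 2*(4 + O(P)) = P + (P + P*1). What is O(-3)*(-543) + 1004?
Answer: 11239/2 ≈ 5619.5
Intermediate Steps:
O(P) = -4 + 3*P/2 (O(P) = -4 + (P + (P + P*1))/2 = -4 + (P + (P + P))/2 = -4 + (P + 2*P)/2 = -4 + (3*P)/2 = -4 + 3*P/2)
O(-3)*(-543) + 1004 = (-4 + (3/2)*(-3))*(-543) + 1004 = (-4 - 9/2)*(-543) + 1004 = -17/2*(-543) + 1004 = 9231/2 + 1004 = 11239/2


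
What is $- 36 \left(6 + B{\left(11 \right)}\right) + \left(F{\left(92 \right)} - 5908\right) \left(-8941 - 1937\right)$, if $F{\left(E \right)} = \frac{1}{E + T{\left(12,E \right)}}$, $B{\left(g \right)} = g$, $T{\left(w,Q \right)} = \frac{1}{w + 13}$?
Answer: $\frac{49292400754}{767} \approx 6.4266 \cdot 10^{7}$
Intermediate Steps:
$T{\left(w,Q \right)} = \frac{1}{13 + w}$
$F{\left(E \right)} = \frac{1}{\frac{1}{25} + E}$ ($F{\left(E \right)} = \frac{1}{E + \frac{1}{13 + 12}} = \frac{1}{E + \frac{1}{25}} = \frac{1}{\frac{1}{25} + E}$)
$- 36 \left(6 + B{\left(11 \right)}\right) + \left(F{\left(92 \right)} - 5908\right) \left(-8941 - 1937\right) = - 36 \left(6 + 11\right) + \left(\frac{25}{1 + 25 \cdot 92} - 5908\right) \left(-8941 - 1937\right) = \left(-36\right) 17 + \left(\frac{25}{1 + 2300} - 5908\right) \left(-10878\right) = -612 + \left(\frac{25}{2301} - 5908\right) \left(-10878\right) = -612 - - \frac{49292870158}{767} = -612 + \frac{49292870158}{767} = \frac{49292400754}{767}$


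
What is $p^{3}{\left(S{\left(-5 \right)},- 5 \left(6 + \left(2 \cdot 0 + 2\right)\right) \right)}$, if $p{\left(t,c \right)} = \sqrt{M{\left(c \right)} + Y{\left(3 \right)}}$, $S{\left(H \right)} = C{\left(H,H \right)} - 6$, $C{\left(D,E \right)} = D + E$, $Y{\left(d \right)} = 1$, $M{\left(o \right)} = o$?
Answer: $- 39 i \sqrt{39} \approx - 243.55 i$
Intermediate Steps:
$S{\left(H \right)} = -6 + 2 H$ ($S{\left(H \right)} = \left(H + H\right) - 6 = 2 H - 6 = -6 + 2 H$)
$p{\left(t,c \right)} = \sqrt{1 + c}$ ($p{\left(t,c \right)} = \sqrt{c + 1} = \sqrt{1 + c}$)
$p^{3}{\left(S{\left(-5 \right)},- 5 \left(6 + \left(2 \cdot 0 + 2\right)\right) \right)} = \left(\sqrt{1 - 5 \left(6 + \left(2 \cdot 0 + 2\right)\right)}\right)^{3} = \left(\sqrt{1 - 5 \left(6 + \left(0 + 2\right)\right)}\right)^{3} = \left(\sqrt{1 - 5 \left(6 + 2\right)}\right)^{3} = \left(\sqrt{1 - 40}\right)^{3} = \left(\sqrt{-39}\right)^{3} = \left(i \sqrt{39}\right)^{3} = - 39 i \sqrt{39}$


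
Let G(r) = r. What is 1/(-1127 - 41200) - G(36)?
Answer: -1523773/42327 ≈ -36.000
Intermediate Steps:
1/(-1127 - 41200) - G(36) = 1/(-1127 - 41200) - 1*36 = 1/(-42327) - 36 = -1/42327 - 36 = -1523773/42327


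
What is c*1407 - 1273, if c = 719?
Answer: 1010360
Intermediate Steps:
c*1407 - 1273 = 719*1407 - 1273 = 1011633 - 1273 = 1010360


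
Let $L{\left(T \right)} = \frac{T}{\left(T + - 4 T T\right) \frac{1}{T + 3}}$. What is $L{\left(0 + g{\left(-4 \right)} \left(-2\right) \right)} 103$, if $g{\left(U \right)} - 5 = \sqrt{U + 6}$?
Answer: $- \frac{26265}{1553} - \frac{2678 \sqrt{2}}{1553} \approx -19.351$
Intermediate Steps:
$g{\left(U \right)} = 5 + \sqrt{6 + U}$ ($g{\left(U \right)} = 5 + \sqrt{U + 6} = 5 + \sqrt{6 + U}$)
$L{\left(T \right)} = \frac{T \left(3 + T\right)}{T - 4 T^{2}}$ ($L{\left(T \right)} = \frac{T}{\left(T - 4 T^{2}\right) \frac{1}{3 + T}} = \frac{T}{\frac{1}{3 + T} \left(T - 4 T^{2}\right)} = T \frac{3 + T}{T - 4 T^{2}} = \frac{T \left(3 + T\right)}{T - 4 T^{2}}$)
$L{\left(0 + g{\left(-4 \right)} \left(-2\right) \right)} 103 = \frac{-3 - \left(0 + \left(5 + \sqrt{6 - 4}\right) \left(-2\right)\right)}{-1 + 4 \left(0 + \left(5 + \sqrt{6 - 4}\right) \left(-2\right)\right)} 103 = \frac{-3 - \left(0 + \left(5 + \sqrt{2}\right) \left(-2\right)\right)}{-1 + 4 \left(0 + \left(5 + \sqrt{2}\right) \left(-2\right)\right)} 103 = \frac{-3 - \left(0 - \left(10 + 2 \sqrt{2}\right)\right)}{-1 + 4 \left(0 - \left(10 + 2 \sqrt{2}\right)\right)} 103 = \frac{-3 - \left(-10 - 2 \sqrt{2}\right)}{-1 + 4 \left(-10 - 2 \sqrt{2}\right)} 103 = \frac{-3 + \left(10 + 2 \sqrt{2}\right)}{-1 - \left(40 + 8 \sqrt{2}\right)} 103 = \frac{7 + 2 \sqrt{2}}{-41 - 8 \sqrt{2}} \cdot 103 = \frac{103 \left(7 + 2 \sqrt{2}\right)}{-41 - 8 \sqrt{2}}$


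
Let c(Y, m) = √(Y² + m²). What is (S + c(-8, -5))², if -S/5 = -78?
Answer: (390 + √89)² ≈ 1.5955e+5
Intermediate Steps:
S = 390 (S = -5*(-78) = 390)
(S + c(-8, -5))² = (390 + √((-8)² + (-5)²))² = (390 + √(64 + 25))² = (390 + √89)²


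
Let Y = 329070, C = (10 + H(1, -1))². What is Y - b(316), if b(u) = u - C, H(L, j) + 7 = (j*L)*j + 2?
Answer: 328790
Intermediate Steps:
H(L, j) = -5 + L*j² (H(L, j) = -7 + ((j*L)*j + 2) = -7 + ((L*j)*j + 2) = -7 + (L*j² + 2) = -7 + (2 + L*j²) = -5 + L*j²)
C = 36 (C = (10 + (-5 + 1*(-1)²))² = (10 + (-5 + 1*1))² = (10 + (-5 + 1))² = (10 - 4)² = 6² = 36)
b(u) = -36 + u (b(u) = u - 1*36 = u - 36 = -36 + u)
Y - b(316) = 329070 - (-36 + 316) = 329070 - 1*280 = 329070 - 280 = 328790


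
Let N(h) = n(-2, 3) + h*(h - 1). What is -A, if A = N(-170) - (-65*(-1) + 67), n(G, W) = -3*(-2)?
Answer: -28944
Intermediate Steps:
n(G, W) = 6
N(h) = 6 + h*(-1 + h) (N(h) = 6 + h*(h - 1) = 6 + h*(-1 + h))
A = 28944 (A = (6 + (-170)² - 1*(-170)) - (-65*(-1) + 67) = (6 + 28900 + 170) - (65 + 67) = 29076 - 1*132 = 29076 - 132 = 28944)
-A = -1*28944 = -28944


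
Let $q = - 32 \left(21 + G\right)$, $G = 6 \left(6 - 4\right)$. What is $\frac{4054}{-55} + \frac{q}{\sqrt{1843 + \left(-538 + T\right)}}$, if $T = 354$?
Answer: $- \frac{4054}{55} - \frac{352 \sqrt{1659}}{553} \approx -99.635$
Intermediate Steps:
$G = 12$ ($G = 6 \cdot 2 = 12$)
$q = -1056$ ($q = - 32 \left(21 + 12\right) = \left(-32\right) 33 = -1056$)
$\frac{4054}{-55} + \frac{q}{\sqrt{1843 + \left(-538 + T\right)}} = \frac{4054}{-55} - \frac{1056}{\sqrt{1843 + \left(-538 + 354\right)}} = 4054 \left(- \frac{1}{55}\right) - \frac{1056}{\sqrt{1843 - 184}} = - \frac{4054}{55} - \frac{1056}{\sqrt{1659}} = - \frac{4054}{55} - 1056 \frac{\sqrt{1659}}{1659} = - \frac{4054}{55} - \frac{352 \sqrt{1659}}{553}$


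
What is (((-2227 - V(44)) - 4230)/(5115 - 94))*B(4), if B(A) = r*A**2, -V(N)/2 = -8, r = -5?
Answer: 517840/5021 ≈ 103.13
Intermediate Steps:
V(N) = 16 (V(N) = -2*(-8) = 16)
B(A) = -5*A**2
(((-2227 - V(44)) - 4230)/(5115 - 94))*B(4) = (((-2227 - 1*16) - 4230)/(5115 - 94))*(-5*4**2) = (((-2227 - 16) - 4230)/5021)*(-5*16) = ((-2243 - 4230)*(1/5021))*(-80) = -6473*1/5021*(-80) = -6473/5021*(-80) = 517840/5021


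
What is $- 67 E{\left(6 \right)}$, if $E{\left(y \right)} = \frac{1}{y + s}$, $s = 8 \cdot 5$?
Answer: $- \frac{67}{46} \approx -1.4565$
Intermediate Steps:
$s = 40$
$E{\left(y \right)} = \frac{1}{40 + y}$ ($E{\left(y \right)} = \frac{1}{y + 40} = \frac{1}{40 + y}$)
$- 67 E{\left(6 \right)} = - \frac{67}{40 + 6} = - \frac{67}{46}$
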